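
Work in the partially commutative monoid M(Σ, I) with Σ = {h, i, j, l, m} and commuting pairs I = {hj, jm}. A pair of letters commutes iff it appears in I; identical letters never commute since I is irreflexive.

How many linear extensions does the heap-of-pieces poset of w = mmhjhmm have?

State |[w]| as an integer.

0(m) covers ∅
1(m) covers 0:m
2(h) covers 1:m
3(j) covers ∅
4(h) covers 2:h
5(m) covers 4:h
6(m) covers 5:m
floor of heap: 0:m, 3:j
completions by unplaced set U, small U first (add the entries for U minus each lowest piece of U):
  |U|=1: {3}:1  {6}:1
  |U|=2: {3,6}:2  {5,6}:1
  |U|=3: {3,5,6}:3  {4,5,6}:1
  |U|=4: {2,4,5,6}:1  {3,4,5,6}:4
  |U|=5: {1,2,4,5,6}:1  {2,3,4,5,6}:5
  start at 0(m): 6
  start at 3(j): 1
sum over floor = 7

7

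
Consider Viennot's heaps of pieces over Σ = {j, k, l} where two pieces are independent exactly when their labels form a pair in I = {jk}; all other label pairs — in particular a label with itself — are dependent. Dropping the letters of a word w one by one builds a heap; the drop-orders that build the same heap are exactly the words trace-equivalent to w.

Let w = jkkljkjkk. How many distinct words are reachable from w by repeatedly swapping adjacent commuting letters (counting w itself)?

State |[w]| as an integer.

drop 0:j onto floor
drop 1:k onto floor
drop 2:k onto {1:k}
drop 3:l onto {0:j, 2:k}
drop 4:j onto {3:l}
drop 5:k onto {3:l}
drop 6:j onto {4:j}
drop 7:k onto {5:k}
drop 8:k onto {7:k}
ground layer = {0:j, 1:k}
drop-orders for the pieces not yet dropped (sum over which currently-grounded one goes next):
  1 to go: {6} 1  {8} 1
  2 to go: {4,6} 1  {6,8} 2  {7,8} 1
  3 to go: {4,6,8} 3  {5,7,8} 1  {6,7,8} 3
  4 to go: {4,6,7,8} 6  {5,6,7,8} 4
  5 to go: {4,5,6,7,8} 10
  6 to go: {3,4,5,6,7,8} 10
  7 to go: {0,3,4,5,6,7,8} 10  {2,3,4,5,6,7,8} 10
  if 0:j drops first: 10 orders
  if 1:k drops first: 20 orders
heap linearizations: 30

30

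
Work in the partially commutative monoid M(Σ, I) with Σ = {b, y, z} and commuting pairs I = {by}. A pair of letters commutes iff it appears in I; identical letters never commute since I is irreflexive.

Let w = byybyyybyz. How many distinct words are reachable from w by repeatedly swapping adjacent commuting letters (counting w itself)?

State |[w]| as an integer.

#0=b has no predecessor
#1=y has no predecessor
#2=y depends on [1:y]
#3=b depends on [0:b]
#4=y depends on [2:y]
#5=y depends on [4:y]
#6=y depends on [5:y]
#7=b depends on [3:b]
#8=y depends on [6:y]
#9=z depends on [7:b, 8:y]
sources: [0:b, 1:y]
N(rest) = Σ N(rest − s) over sources s of rest; N(one piece) = 1:
  size 1 → [9]=1
  size 2 → [7,9]=1  [8,9]=1
  size 3 → [3,7,9]=1  [6,8,9]=1  [7,8,9]=2
  size 4 → [0,3,7,9]=1  [3,7,8,9]=3  [5,6,8,9]=1  [6,7,8,9]=3
  size 5 → [0,3,7,8,9]=4  [3,6,7,8,9]=6  [4,5,6,8,9]=1  [5,6,7,8,9]=4
  size 6 → [0,3,6,7,8,9]=10  [2,4,5,6,8,9]=1  [3,5,6,7,8,9]=10  [4,5,6,7,8,9]=5
  size 7 → [0,3,5,6,7,8,9]=20  [1,2,4,5,6,8,9]=1  [2,4,5,6,7,8,9]=6  [3,4,5,6,7,8,9]=15
  size 8 → [0,3,4,5,6,7,8,9]=35  [1,2,4,5,6,7,8,9]=7  [2,3,4,5,6,7,8,9]=21
  first=0(b) contributes 28
  first=1(y) contributes 56
|[w]| = 84

84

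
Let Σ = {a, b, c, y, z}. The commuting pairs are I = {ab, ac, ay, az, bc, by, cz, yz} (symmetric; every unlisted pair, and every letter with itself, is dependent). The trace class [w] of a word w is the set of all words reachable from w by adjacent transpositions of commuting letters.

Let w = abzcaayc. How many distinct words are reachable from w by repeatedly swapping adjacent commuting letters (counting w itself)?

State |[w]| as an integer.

0(a) covers ∅
1(b) covers ∅
2(z) covers 1:b
3(c) covers ∅
4(a) covers 0:a
5(a) covers 4:a
6(y) covers 3:c
7(c) covers 6:y
floor of heap: 0:a, 1:b, 3:c
completions by unplaced set U, small U first (add the entries for U minus each lowest piece of U):
  |U|=1: {2}:1  {5}:1  {7}:1
  |U|=2: {1,2}:1  {2,5}:2  {2,7}:2  {4,5}:1  {5,7}:2  {6,7}:1
  |U|=3: {0,4,5}:1  {1,2,5}:3  {1,2,7}:3  {2,4,5}:3  {2,5,7}:6  {2,6,7}:3  {3,6,7}:1  {4,5,7}:3  {5,6,7}:3
  |U|=4: {0,2,4,5}:4  {0,4,5,7}:4  {1,2,4,5}:6  {1,2,5,7}:12  {1,2,6,7}:6  {2,3,6,7}:4  {2,4,5,7}:12  {2,5,6,7}:12  {3,5,6,7}:4  {4,5,6,7}:6
  |U|=5: {0,1,2,4,5}:10  {0,2,4,5,7}:20  {0,4,5,6,7}:10  {1,2,3,6,7}:10  {1,2,4,5,7}:30  {1,2,5,6,7}:30  {2,3,5,6,7}:20  {2,4,5,6,7}:30  {3,4,5,6,7}:10
  |U|=6: {0,1,2,4,5,7}:60  {0,2,4,5,6,7}:60  {0,3,4,5,6,7}:20  {1,2,3,5,6,7}:60  {1,2,4,5,6,7}:90  {2,3,4,5,6,7}:60
  start at 0(a): 210
  start at 1(b): 140
  start at 3(c): 210
sum over floor = 560

560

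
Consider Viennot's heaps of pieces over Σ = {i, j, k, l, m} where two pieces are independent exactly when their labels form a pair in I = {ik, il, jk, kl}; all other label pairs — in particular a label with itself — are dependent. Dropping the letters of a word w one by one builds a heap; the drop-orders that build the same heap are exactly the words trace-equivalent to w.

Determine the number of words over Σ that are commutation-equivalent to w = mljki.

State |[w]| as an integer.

#0=m has no predecessor
#1=l depends on [0:m]
#2=j depends on [1:l]
#3=k depends on [0:m]
#4=i depends on [2:j]
sources: [0:m]
N(rest) = Σ N(rest − s) over sources s of rest; N(one piece) = 1:
  size 1 → [3]=1  [4]=1
  size 2 → [2,4]=1  [3,4]=2
  size 3 → [1,2,4]=1  [2,3,4]=3
  first=0(m) contributes 4

4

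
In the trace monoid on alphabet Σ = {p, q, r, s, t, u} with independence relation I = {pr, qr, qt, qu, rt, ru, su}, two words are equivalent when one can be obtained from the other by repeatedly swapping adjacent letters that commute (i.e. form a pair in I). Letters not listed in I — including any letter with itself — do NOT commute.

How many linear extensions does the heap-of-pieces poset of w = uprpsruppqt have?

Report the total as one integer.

drop 0:u onto floor
drop 1:p onto {0:u}
drop 2:r onto floor
drop 3:p onto {1:p}
drop 4:s onto {2:r, 3:p}
drop 5:r onto {4:s}
drop 6:u onto {3:p}
drop 7:p onto {4:s, 6:u}
drop 8:p onto {7:p}
drop 9:q onto {8:p}
drop 10:t onto {8:p}
ground layer = {0:u, 2:r}
drop-orders for the pieces not yet dropped (sum over which currently-grounded one goes next):
  1 to go: {5} 1  {9} 1  {10} 1
  2 to go: {5,9} 2  {5,10} 2  {9,10} 2
  3 to go: {5,9,10} 6  {8,9,10} 2
  4 to go: {5,8,9,10} 8  {7,8,9,10} 2
  5 to go: {5,7,8,9,10} 10  {6,7,8,9,10} 2
  6 to go: {4,5,7,8,9,10} 10  {5,6,7,8,9,10} 12
  7 to go: {2,4,5,7,8,9,10} 10  {4,5,6,7,8,9,10} 22
  8 to go: {2,4,5,6,7,8,9,10} 32  {3,4,5,6,7,8,9,10} 22
  9 to go: {1,3,4,5,6,7,8,9,10} 22  {2,3,4,5,6,7,8,9,10} 54
  if 0:u drops first: 76 orders
  if 2:r drops first: 22 orders
heap linearizations: 98

98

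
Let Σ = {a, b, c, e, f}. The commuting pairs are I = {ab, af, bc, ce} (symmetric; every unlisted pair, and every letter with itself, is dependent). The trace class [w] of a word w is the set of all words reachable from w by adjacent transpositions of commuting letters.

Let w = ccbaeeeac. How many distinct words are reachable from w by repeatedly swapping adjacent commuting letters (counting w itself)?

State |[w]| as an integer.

4

0(c) covers ∅
1(c) covers 0:c
2(b) covers ∅
3(a) covers 1:c
4(e) covers 2:b, 3:a
5(e) covers 4:e
6(e) covers 5:e
7(a) covers 6:e
8(c) covers 7:a
floor of heap: 0:c, 2:b
completions by unplaced set U, small U first (add the entries for U minus each lowest piece of U):
  |U|=1: {8}:1
  |U|=2: {7,8}:1
  |U|=3: {6,7,8}:1
  |U|=4: {5,6,7,8}:1
  |U|=5: {4,5,6,7,8}:1
  |U|=6: {2,4,5,6,7,8}:1  {3,4,5,6,7,8}:1
  |U|=7: {1,3,4,5,6,7,8}:1  {2,3,4,5,6,7,8}:2
  start at 0(c): 3
  start at 2(b): 1
sum over floor = 4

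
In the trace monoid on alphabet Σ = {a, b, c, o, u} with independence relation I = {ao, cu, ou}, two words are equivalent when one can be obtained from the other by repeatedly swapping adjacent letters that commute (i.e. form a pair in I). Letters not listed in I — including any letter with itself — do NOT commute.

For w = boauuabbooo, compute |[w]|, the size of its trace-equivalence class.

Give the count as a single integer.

5

drop 0:b onto floor
drop 1:o onto {0:b}
drop 2:a onto {0:b}
drop 3:u onto {2:a}
drop 4:u onto {3:u}
drop 5:a onto {4:u}
drop 6:b onto {1:o, 5:a}
drop 7:b onto {6:b}
drop 8:o onto {7:b}
drop 9:o onto {8:o}
drop 10:o onto {9:o}
ground layer = {0:b}
drop-orders for the pieces not yet dropped (sum over which currently-grounded one goes next):
  1 to go: {10} 1
  2 to go: {9,10} 1
  3 to go: {8,9,10} 1
  4 to go: {7,8,9,10} 1
  5 to go: {6,7,8,9,10} 1
  6 to go: {1,6,7,8,9,10} 1  {5,6,7,8,9,10} 1
  7 to go: {1,5,6,7,8,9,10} 2  {4,5,6,7,8,9,10} 1
  8 to go: {1,4,5,6,7,8,9,10} 3  {3,4,5,6,7,8,9,10} 1
  9 to go: {1,3,4,5,6,7,8,9,10} 4  {2,3,4,5,6,7,8,9,10} 1
  if 0:b drops first: 5 orders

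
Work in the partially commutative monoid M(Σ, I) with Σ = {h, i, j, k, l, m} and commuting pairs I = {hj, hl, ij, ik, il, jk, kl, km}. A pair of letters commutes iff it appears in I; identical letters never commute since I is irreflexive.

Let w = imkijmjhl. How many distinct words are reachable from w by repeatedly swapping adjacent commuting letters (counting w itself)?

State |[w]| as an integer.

42

0(i) covers ∅
1(m) covers 0:i
2(k) covers ∅
3(i) covers 1:m
4(j) covers 1:m
5(m) covers 3:i, 4:j
6(j) covers 5:m
7(h) covers 2:k, 5:m
8(l) covers 6:j
floor of heap: 0:i, 2:k
completions by unplaced set U, small U first (add the entries for U minus each lowest piece of U):
  |U|=1: {7}:1  {8}:1
  |U|=2: {2,7}:1  {6,8}:1  {7,8}:2
  |U|=3: {2,7,8}:3  {6,7,8}:3
  |U|=4: {2,6,7,8}:6  {5,6,7,8}:3
  |U|=5: {2,5,6,7,8}:9  {3,5,6,7,8}:3  {4,5,6,7,8}:3
  |U|=6: {2,3,5,6,7,8}:12  {2,4,5,6,7,8}:12  {3,4,5,6,7,8}:6
  |U|=7: {1,3,4,5,6,7,8}:6  {2,3,4,5,6,7,8}:30
  start at 0(i): 36
  start at 2(k): 6
sum over floor = 42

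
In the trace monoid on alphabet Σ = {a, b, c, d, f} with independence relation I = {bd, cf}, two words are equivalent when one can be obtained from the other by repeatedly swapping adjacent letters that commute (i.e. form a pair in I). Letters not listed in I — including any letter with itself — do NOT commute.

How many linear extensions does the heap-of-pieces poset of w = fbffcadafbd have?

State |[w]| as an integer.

6

piece 0:f — minimal
piece 1:b rests on {0:f}
piece 2:f rests on {1:b}
piece 3:f rests on {2:f}
piece 4:c rests on {1:b}
piece 5:a rests on {3:f, 4:c}
piece 6:d rests on {5:a}
piece 7:a rests on {6:d}
piece 8:f rests on {7:a}
piece 9:b rests on {8:f}
piece 10:d rests on {8:f}
minimal pieces: {0:f}
ways to finish when only these pieces remain (= sum over removing one remaining piece with nothing left below it):
  1 left: {9}→1  {10}→1
  2 left: {9,10}→2
  3 left: {8,9,10}→2
  4 left: {7,8,9,10}→2
  5 left: {6,7,8,9,10}→2
  6 left: {5,6,7,8,9,10}→2
  7 left: {3,5,6,7,8,9,10}→2  {4,5,6,7,8,9,10}→2
  8 left: {2,3,5,6,7,8,9,10}→2  {3,4,5,6,7,8,9,10}→4
  9 left: {2,3,4,5,6,7,8,9,10}→6
  placing 0:f first → 6 extensions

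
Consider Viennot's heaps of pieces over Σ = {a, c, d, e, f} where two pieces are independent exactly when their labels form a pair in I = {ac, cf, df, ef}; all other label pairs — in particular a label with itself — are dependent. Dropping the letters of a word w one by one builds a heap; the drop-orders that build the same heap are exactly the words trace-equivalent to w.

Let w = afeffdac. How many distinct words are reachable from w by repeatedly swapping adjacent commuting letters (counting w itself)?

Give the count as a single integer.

0(a) covers ∅
1(f) covers 0:a
2(e) covers 0:a
3(f) covers 1:f
4(f) covers 3:f
5(d) covers 2:e
6(a) covers 4:f, 5:d
7(c) covers 5:d
floor of heap: 0:a
completions by unplaced set U, small U first (add the entries for U minus each lowest piece of U):
  |U|=1: {6}:1  {7}:1
  |U|=2: {4,6}:1  {6,7}:2
  |U|=3: {3,4,6}:1  {4,6,7}:3  {5,6,7}:2
  |U|=4: {1,3,4,6}:1  {2,5,6,7}:2  {3,4,6,7}:4  {4,5,6,7}:5
  |U|=5: {1,3,4,6,7}:5  {2,4,5,6,7}:7  {3,4,5,6,7}:9
  |U|=6: {1,3,4,5,6,7}:14  {2,3,4,5,6,7}:16
  start at 0(a): 30

30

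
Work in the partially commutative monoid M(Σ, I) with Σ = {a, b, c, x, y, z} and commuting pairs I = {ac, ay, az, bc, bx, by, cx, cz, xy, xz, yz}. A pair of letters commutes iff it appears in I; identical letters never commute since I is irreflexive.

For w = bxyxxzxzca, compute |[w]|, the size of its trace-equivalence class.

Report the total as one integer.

#0=b has no predecessor
#1=x has no predecessor
#2=y has no predecessor
#3=x depends on [1:x]
#4=x depends on [3:x]
#5=z depends on [0:b]
#6=x depends on [4:x]
#7=z depends on [5:z]
#8=c depends on [2:y]
#9=a depends on [0:b, 6:x]
sources: [0:b, 1:x, 2:y]
N(rest) = Σ N(rest − s) over sources s of rest; N(one piece) = 1:
  size 1 → [7]=1  [8]=1  [9]=1
  size 2 → [2,8]=1  [5,7]=1  [6,9]=1  [7,8]=2  [7,9]=2  [8,9]=2
  size 3 → [2,7,8]=3  [2,8,9]=3  [4,6,9]=1  [5,7,8]=3  [5,7,9]=3  [6,7,9]=3  [6,8,9]=3  [7,8,9]=6
  size 4 → [0,5,7,9]=3  [2,5,7,8]=6  [2,6,8,9]=6  [2,7,8,9]=12  [3,4,6,9]=1  [4,6,7,9]=4  [4,6,8,9]=4  [5,6,7,9]=6  [5,7,8,9]=12  [6,7,8,9]=12
  size 5 → [0,5,6,7,9]=9  [0,5,7,8,9]=15  [1,3,4,6,9]=1  [2,4,6,8,9]=10  [2,5,7,8,9]=30  [2,6,7,8,9]=30  [3,4,6,7,9]=5  [3,4,6,8,9]=5  [4,5,6,7,9]=10  [4,6,7,8,9]=20  [5,6,7,8,9]=30
  size 6 → [0,2,5,7,8,9]=45  [0,4,5,6,7,9]=19  [0,5,6,7,8,9]=54  [1,3,4,6,7,9]=6  [1,3,4,6,8,9]=6  [2,3,4,6,8,9]=15  [2,4,6,7,8,9]=60  [2,5,6,7,8,9]=90  [3,4,5,6,7,9]=15  [3,4,6,7,8,9]=30  [4,5,6,7,8,9]=60
  size 7 → [0,2,5,6,7,8,9]=189  [0,3,4,5,6,7,9]=34  [0,4,5,6,7,8,9]=133  [1,2,3,4,6,8,9]=21  [1,3,4,5,6,7,9]=21  [1,3,4,6,7,8,9]=42  [2,3,4,6,7,8,9]=105  [2,4,5,6,7,8,9]=210  [3,4,5,6,7,8,9]=105
  size 8 → [0,1,3,4,5,6,7,9]=55  [0,2,4,5,6,7,8,9]=532  [0,3,4,5,6,7,8,9]=272  [1,2,3,4,6,7,8,9]=168  [1,3,4,5,6,7,8,9]=168  [2,3,4,5,6,7,8,9]=420
  first=0(b) contributes 756
  first=1(x) contributes 1224
  first=2(y) contributes 495
|[w]| = 2475

2475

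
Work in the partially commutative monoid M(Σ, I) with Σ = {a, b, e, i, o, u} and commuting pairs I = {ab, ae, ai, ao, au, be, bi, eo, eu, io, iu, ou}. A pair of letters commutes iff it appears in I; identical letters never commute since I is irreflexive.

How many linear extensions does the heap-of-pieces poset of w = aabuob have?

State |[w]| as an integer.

#0=a has no predecessor
#1=a depends on [0:a]
#2=b has no predecessor
#3=u depends on [2:b]
#4=o depends on [2:b]
#5=b depends on [3:u, 4:o]
sources: [0:a, 2:b]
N(rest) = Σ N(rest − s) over sources s of rest; N(one piece) = 1:
  size 1 → [1]=1  [5]=1
  size 2 → [0,1]=1  [1,5]=2  [3,5]=1  [4,5]=1
  size 3 → [0,1,5]=3  [1,3,5]=3  [1,4,5]=3  [3,4,5]=2
  size 4 → [0,1,3,5]=6  [0,1,4,5]=6  [1,3,4,5]=8  [2,3,4,5]=2
  first=0(a) contributes 10
  first=2(b) contributes 20
|[w]| = 30

30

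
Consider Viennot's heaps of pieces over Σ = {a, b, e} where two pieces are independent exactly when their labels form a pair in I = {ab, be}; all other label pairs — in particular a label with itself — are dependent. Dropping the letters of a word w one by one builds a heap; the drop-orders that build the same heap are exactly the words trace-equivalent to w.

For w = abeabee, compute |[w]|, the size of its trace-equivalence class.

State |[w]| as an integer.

21

drop 0:a onto floor
drop 1:b onto floor
drop 2:e onto {0:a}
drop 3:a onto {2:e}
drop 4:b onto {1:b}
drop 5:e onto {3:a}
drop 6:e onto {5:e}
ground layer = {0:a, 1:b}
drop-orders for the pieces not yet dropped (sum over which currently-grounded one goes next):
  1 to go: {4} 1  {6} 1
  2 to go: {1,4} 1  {4,6} 2  {5,6} 1
  3 to go: {1,4,6} 3  {3,5,6} 1  {4,5,6} 3
  4 to go: {1,4,5,6} 6  {2,3,5,6} 1  {3,4,5,6} 4
  5 to go: {0,2,3,5,6} 1  {1,3,4,5,6} 10  {2,3,4,5,6} 5
  if 0:a drops first: 15 orders
  if 1:b drops first: 6 orders
heap linearizations: 21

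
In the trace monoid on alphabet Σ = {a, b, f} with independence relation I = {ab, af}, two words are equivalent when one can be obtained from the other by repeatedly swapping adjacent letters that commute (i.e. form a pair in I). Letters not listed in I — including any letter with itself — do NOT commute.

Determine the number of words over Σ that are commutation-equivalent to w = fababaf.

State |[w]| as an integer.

35

#0=f has no predecessor
#1=a has no predecessor
#2=b depends on [0:f]
#3=a depends on [1:a]
#4=b depends on [2:b]
#5=a depends on [3:a]
#6=f depends on [4:b]
sources: [0:f, 1:a]
N(rest) = Σ N(rest − s) over sources s of rest; N(one piece) = 1:
  size 1 → [5]=1  [6]=1
  size 2 → [3,5]=1  [4,6]=1  [5,6]=2
  size 3 → [1,3,5]=1  [2,4,6]=1  [3,5,6]=3  [4,5,6]=3
  size 4 → [0,2,4,6]=1  [1,3,5,6]=4  [2,4,5,6]=4  [3,4,5,6]=6
  size 5 → [0,2,4,5,6]=5  [1,3,4,5,6]=10  [2,3,4,5,6]=10
  first=0(f) contributes 20
  first=1(a) contributes 15
|[w]| = 35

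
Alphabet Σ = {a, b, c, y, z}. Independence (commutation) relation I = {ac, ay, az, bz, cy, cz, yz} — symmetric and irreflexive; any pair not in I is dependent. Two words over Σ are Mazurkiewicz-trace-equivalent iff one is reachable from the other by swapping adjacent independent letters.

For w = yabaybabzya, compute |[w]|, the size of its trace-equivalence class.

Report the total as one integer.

88

#0=y has no predecessor
#1=a has no predecessor
#2=b depends on [0:y, 1:a]
#3=a depends on [2:b]
#4=y depends on [2:b]
#5=b depends on [3:a, 4:y]
#6=a depends on [5:b]
#7=b depends on [6:a]
#8=z has no predecessor
#9=y depends on [7:b]
#10=a depends on [7:b]
sources: [0:y, 1:a, 8:z]
N(rest) = Σ N(rest − s) over sources s of rest; N(one piece) = 1:
  size 1 → [8]=1  [9]=1  [10]=1
  size 2 → [8,9]=2  [8,10]=2  [9,10]=2
  size 3 → [7,9,10]=2  [8,9,10]=6
  size 4 → [6,7,9,10]=2  [7,8,9,10]=8
  size 5 → [5,6,7,9,10]=2  [6,7,8,9,10]=10
  size 6 → [3,5,6,7,9,10]=2  [4,5,6,7,9,10]=2  [5,6,7,8,9,10]=12
  size 7 → [3,4,5,6,7,9,10]=4  [3,5,6,7,8,9,10]=14  [4,5,6,7,8,9,10]=14
  size 8 → [2,3,4,5,6,7,9,10]=4  [3,4,5,6,7,8,9,10]=32
  size 9 → [0,2,3,4,5,6,7,9,10]=4  [1,2,3,4,5,6,7,9,10]=4  [2,3,4,5,6,7,8,9,10]=36
  first=0(y) contributes 40
  first=1(a) contributes 40
  first=8(z) contributes 8
|[w]| = 88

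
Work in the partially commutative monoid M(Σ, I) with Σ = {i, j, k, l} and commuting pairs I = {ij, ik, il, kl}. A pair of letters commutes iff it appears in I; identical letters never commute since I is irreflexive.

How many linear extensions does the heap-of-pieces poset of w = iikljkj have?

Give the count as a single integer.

42

piece 0:i — minimal
piece 1:i rests on {0:i}
piece 2:k — minimal
piece 3:l — minimal
piece 4:j rests on {2:k, 3:l}
piece 5:k rests on {4:j}
piece 6:j rests on {5:k}
minimal pieces: {0:i, 2:k, 3:l}
ways to finish when only these pieces remain (= sum over removing one remaining piece with nothing left below it):
  1 left: {1}→1  {6}→1
  2 left: {0,1}→1  {1,6}→2  {5,6}→1
  3 left: {0,1,6}→3  {1,5,6}→3  {4,5,6}→1
  4 left: {0,1,5,6}→6  {1,4,5,6}→4  {2,4,5,6}→1  {3,4,5,6}→1
  5 left: {0,1,4,5,6}→10  {1,2,4,5,6}→5  {1,3,4,5,6}→5  {2,3,4,5,6}→2
  placing 0:i first → 12 extensions
  placing 2:k first → 15 extensions
  placing 3:l first → 15 extensions
total linear extensions = 42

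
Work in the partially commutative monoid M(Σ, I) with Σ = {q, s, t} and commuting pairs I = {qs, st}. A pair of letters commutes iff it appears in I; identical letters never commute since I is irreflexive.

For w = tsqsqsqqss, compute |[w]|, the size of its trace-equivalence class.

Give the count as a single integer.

252

0(t) covers ∅
1(s) covers ∅
2(q) covers 0:t
3(s) covers 1:s
4(q) covers 2:q
5(s) covers 3:s
6(q) covers 4:q
7(q) covers 6:q
8(s) covers 5:s
9(s) covers 8:s
floor of heap: 0:t, 1:s
completions by unplaced set U, small U first (add the entries for U minus each lowest piece of U):
  |U|=1: {7}:1  {9}:1
  |U|=2: {6,7}:1  {7,9}:2  {8,9}:1
  |U|=3: {4,6,7}:1  {5,8,9}:1  {6,7,9}:3  {7,8,9}:3
  |U|=4: {2,4,6,7}:1  {3,5,8,9}:1  {4,6,7,9}:4  {5,7,8,9}:4  {6,7,8,9}:6
  |U|=5: {0,2,4,6,7}:1  {1,3,5,8,9}:1  {2,4,6,7,9}:5  {3,5,7,8,9}:5  {4,6,7,8,9}:10  {5,6,7,8,9}:10
  |U|=6: {0,2,4,6,7,9}:6  {1,3,5,7,8,9}:6  {2,4,6,7,8,9}:15  {3,5,6,7,8,9}:15  {4,5,6,7,8,9}:20
  |U|=7: {0,2,4,6,7,8,9}:21  {1,3,5,6,7,8,9}:21  {2,4,5,6,7,8,9}:35  {3,4,5,6,7,8,9}:35
  |U|=8: {0,2,4,5,6,7,8,9}:56  {1,3,4,5,6,7,8,9}:56  {2,3,4,5,6,7,8,9}:70
  start at 0(t): 126
  start at 1(s): 126
sum over floor = 252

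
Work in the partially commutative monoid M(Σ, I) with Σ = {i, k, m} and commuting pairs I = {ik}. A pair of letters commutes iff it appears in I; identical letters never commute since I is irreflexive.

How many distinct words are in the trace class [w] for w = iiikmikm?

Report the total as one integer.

0(i) covers ∅
1(i) covers 0:i
2(i) covers 1:i
3(k) covers ∅
4(m) covers 2:i, 3:k
5(i) covers 4:m
6(k) covers 4:m
7(m) covers 5:i, 6:k
floor of heap: 0:i, 3:k
completions by unplaced set U, small U first (add the entries for U minus each lowest piece of U):
  |U|=1: {7}:1
  |U|=2: {5,7}:1  {6,7}:1
  |U|=3: {5,6,7}:2
  |U|=4: {4,5,6,7}:2
  |U|=5: {2,4,5,6,7}:2  {3,4,5,6,7}:2
  |U|=6: {1,2,4,5,6,7}:2  {2,3,4,5,6,7}:4
  start at 0(i): 6
  start at 3(k): 2
sum over floor = 8

8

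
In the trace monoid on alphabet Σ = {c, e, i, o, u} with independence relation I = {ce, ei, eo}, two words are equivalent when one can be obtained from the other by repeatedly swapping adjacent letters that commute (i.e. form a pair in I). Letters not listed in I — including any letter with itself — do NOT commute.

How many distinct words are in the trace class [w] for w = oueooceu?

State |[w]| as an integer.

10

piece 0:o — minimal
piece 1:u rests on {0:o}
piece 2:e rests on {1:u}
piece 3:o rests on {1:u}
piece 4:o rests on {3:o}
piece 5:c rests on {4:o}
piece 6:e rests on {2:e}
piece 7:u rests on {5:c, 6:e}
minimal pieces: {0:o}
ways to finish when only these pieces remain (= sum over removing one remaining piece with nothing left below it):
  1 left: {7}→1
  2 left: {5,7}→1  {6,7}→1
  3 left: {2,6,7}→1  {4,5,7}→1  {5,6,7}→2
  4 left: {2,5,6,7}→3  {3,4,5,7}→1  {4,5,6,7}→3
  5 left: {2,4,5,6,7}→6  {3,4,5,6,7}→4
  6 left: {2,3,4,5,6,7}→10
  placing 0:o first → 10 extensions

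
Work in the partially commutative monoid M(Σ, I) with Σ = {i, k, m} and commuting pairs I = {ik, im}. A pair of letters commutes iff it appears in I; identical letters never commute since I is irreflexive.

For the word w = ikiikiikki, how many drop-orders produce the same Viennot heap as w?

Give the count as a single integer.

210

#0=i has no predecessor
#1=k has no predecessor
#2=i depends on [0:i]
#3=i depends on [2:i]
#4=k depends on [1:k]
#5=i depends on [3:i]
#6=i depends on [5:i]
#7=k depends on [4:k]
#8=k depends on [7:k]
#9=i depends on [6:i]
sources: [0:i, 1:k]
N(rest) = Σ N(rest − s) over sources s of rest; N(one piece) = 1:
  size 1 → [8]=1  [9]=1
  size 2 → [6,9]=1  [7,8]=1  [8,9]=2
  size 3 → [4,7,8]=1  [5,6,9]=1  [6,8,9]=3  [7,8,9]=3
  size 4 → [1,4,7,8]=1  [3,5,6,9]=1  [4,7,8,9]=4  [5,6,8,9]=4  [6,7,8,9]=6
  size 5 → [1,4,7,8,9]=5  [2,3,5,6,9]=1  [3,5,6,8,9]=5  [4,6,7,8,9]=10  [5,6,7,8,9]=10
  size 6 → [0,2,3,5,6,9]=1  [1,4,6,7,8,9]=15  [2,3,5,6,8,9]=6  [3,5,6,7,8,9]=15  [4,5,6,7,8,9]=20
  size 7 → [0,2,3,5,6,8,9]=7  [1,4,5,6,7,8,9]=35  [2,3,5,6,7,8,9]=21  [3,4,5,6,7,8,9]=35
  size 8 → [0,2,3,5,6,7,8,9]=28  [1,3,4,5,6,7,8,9]=70  [2,3,4,5,6,7,8,9]=56
  first=0(i) contributes 126
  first=1(k) contributes 84
|[w]| = 210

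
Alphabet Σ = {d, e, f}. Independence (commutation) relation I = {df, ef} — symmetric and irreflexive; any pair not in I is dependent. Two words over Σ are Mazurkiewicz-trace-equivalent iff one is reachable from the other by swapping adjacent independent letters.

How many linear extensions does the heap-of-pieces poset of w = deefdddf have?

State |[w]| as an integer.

28

drop 0:d onto floor
drop 1:e onto {0:d}
drop 2:e onto {1:e}
drop 3:f onto floor
drop 4:d onto {2:e}
drop 5:d onto {4:d}
drop 6:d onto {5:d}
drop 7:f onto {3:f}
ground layer = {0:d, 3:f}
drop-orders for the pieces not yet dropped (sum over which currently-grounded one goes next):
  1 to go: {6} 1  {7} 1
  2 to go: {3,7} 1  {5,6} 1  {6,7} 2
  3 to go: {3,6,7} 3  {4,5,6} 1  {5,6,7} 3
  4 to go: {2,4,5,6} 1  {3,5,6,7} 6  {4,5,6,7} 4
  5 to go: {1,2,4,5,6} 1  {2,4,5,6,7} 5  {3,4,5,6,7} 10
  6 to go: {0,1,2,4,5,6} 1  {1,2,4,5,6,7} 6  {2,3,4,5,6,7} 15
  if 0:d drops first: 21 orders
  if 3:f drops first: 7 orders
heap linearizations: 28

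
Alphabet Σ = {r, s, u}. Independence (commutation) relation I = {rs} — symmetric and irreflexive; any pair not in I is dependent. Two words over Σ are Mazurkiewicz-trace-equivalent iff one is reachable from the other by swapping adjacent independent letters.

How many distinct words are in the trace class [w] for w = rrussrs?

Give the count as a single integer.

4

piece 0:r — minimal
piece 1:r rests on {0:r}
piece 2:u rests on {1:r}
piece 3:s rests on {2:u}
piece 4:s rests on {3:s}
piece 5:r rests on {2:u}
piece 6:s rests on {4:s}
minimal pieces: {0:r}
ways to finish when only these pieces remain (= sum over removing one remaining piece with nothing left below it):
  1 left: {5}→1  {6}→1
  2 left: {4,6}→1  {5,6}→2
  3 left: {3,4,6}→1  {4,5,6}→3
  4 left: {3,4,5,6}→4
  5 left: {2,3,4,5,6}→4
  placing 0:r first → 4 extensions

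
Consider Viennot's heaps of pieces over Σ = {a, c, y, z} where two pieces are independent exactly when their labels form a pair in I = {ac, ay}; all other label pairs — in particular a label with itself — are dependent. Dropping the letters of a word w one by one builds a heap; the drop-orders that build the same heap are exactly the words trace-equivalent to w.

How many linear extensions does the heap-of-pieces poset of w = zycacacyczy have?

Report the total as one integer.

28

piece 0:z — minimal
piece 1:y rests on {0:z}
piece 2:c rests on {1:y}
piece 3:a rests on {0:z}
piece 4:c rests on {2:c}
piece 5:a rests on {3:a}
piece 6:c rests on {4:c}
piece 7:y rests on {6:c}
piece 8:c rests on {7:y}
piece 9:z rests on {5:a, 8:c}
piece 10:y rests on {9:z}
minimal pieces: {0:z}
ways to finish when only these pieces remain (= sum over removing one remaining piece with nothing left below it):
  1 left: {10}→1
  2 left: {9,10}→1
  3 left: {5,9,10}→1  {8,9,10}→1
  4 left: {3,5,9,10}→1  {5,8,9,10}→2  {7,8,9,10}→1
  5 left: {3,5,8,9,10}→3  {5,7,8,9,10}→3  {6,7,8,9,10}→1
  6 left: {3,5,7,8,9,10}→6  {4,6,7,8,9,10}→1  {5,6,7,8,9,10}→4
  7 left: {2,4,6,7,8,9,10}→1  {3,5,6,7,8,9,10}→10  {4,5,6,7,8,9,10}→5
  8 left: {1,2,4,6,7,8,9,10}→1  {2,4,5,6,7,8,9,10}→6  {3,4,5,6,7,8,9,10}→15
  9 left: {1,2,4,5,6,7,8,9,10}→7  {2,3,4,5,6,7,8,9,10}→21
  placing 0:z first → 28 extensions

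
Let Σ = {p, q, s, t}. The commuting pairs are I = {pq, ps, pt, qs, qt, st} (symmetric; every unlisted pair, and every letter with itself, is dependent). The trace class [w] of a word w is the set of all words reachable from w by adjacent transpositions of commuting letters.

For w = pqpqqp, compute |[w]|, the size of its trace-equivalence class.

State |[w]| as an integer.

20

piece 0:p — minimal
piece 1:q — minimal
piece 2:p rests on {0:p}
piece 3:q rests on {1:q}
piece 4:q rests on {3:q}
piece 5:p rests on {2:p}
minimal pieces: {0:p, 1:q}
ways to finish when only these pieces remain (= sum over removing one remaining piece with nothing left below it):
  1 left: {4}→1  {5}→1
  2 left: {2,5}→1  {3,4}→1  {4,5}→2
  3 left: {0,2,5}→1  {1,3,4}→1  {2,4,5}→3  {3,4,5}→3
  4 left: {0,2,4,5}→4  {1,3,4,5}→4  {2,3,4,5}→6
  placing 0:p first → 10 extensions
  placing 1:q first → 10 extensions
total linear extensions = 20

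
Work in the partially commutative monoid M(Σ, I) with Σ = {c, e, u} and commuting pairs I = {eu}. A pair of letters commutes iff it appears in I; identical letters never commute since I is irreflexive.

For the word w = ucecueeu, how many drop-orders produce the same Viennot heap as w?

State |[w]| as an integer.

6

drop 0:u onto floor
drop 1:c onto {0:u}
drop 2:e onto {1:c}
drop 3:c onto {2:e}
drop 4:u onto {3:c}
drop 5:e onto {3:c}
drop 6:e onto {5:e}
drop 7:u onto {4:u}
ground layer = {0:u}
drop-orders for the pieces not yet dropped (sum over which currently-grounded one goes next):
  1 to go: {6} 1  {7} 1
  2 to go: {4,7} 1  {5,6} 1  {6,7} 2
  3 to go: {4,6,7} 3  {5,6,7} 3
  4 to go: {4,5,6,7} 6
  5 to go: {3,4,5,6,7} 6
  6 to go: {2,3,4,5,6,7} 6
  if 0:u drops first: 6 orders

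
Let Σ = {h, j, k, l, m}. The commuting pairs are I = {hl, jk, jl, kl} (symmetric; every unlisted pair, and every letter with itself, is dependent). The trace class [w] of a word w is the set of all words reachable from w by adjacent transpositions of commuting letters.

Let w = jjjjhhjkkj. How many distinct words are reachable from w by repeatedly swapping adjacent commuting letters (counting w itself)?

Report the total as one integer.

0(j) covers ∅
1(j) covers 0:j
2(j) covers 1:j
3(j) covers 2:j
4(h) covers 3:j
5(h) covers 4:h
6(j) covers 5:h
7(k) covers 5:h
8(k) covers 7:k
9(j) covers 6:j
floor of heap: 0:j
completions by unplaced set U, small U first (add the entries for U minus each lowest piece of U):
  |U|=1: {8}:1  {9}:1
  |U|=2: {6,9}:1  {7,8}:1  {8,9}:2
  |U|=3: {6,8,9}:3  {7,8,9}:3
  |U|=4: {6,7,8,9}:6
  |U|=5: {5,6,7,8,9}:6
  |U|=6: {4,5,6,7,8,9}:6
  |U|=7: {3,4,5,6,7,8,9}:6
  |U|=8: {2,3,4,5,6,7,8,9}:6
  start at 0(j): 6

6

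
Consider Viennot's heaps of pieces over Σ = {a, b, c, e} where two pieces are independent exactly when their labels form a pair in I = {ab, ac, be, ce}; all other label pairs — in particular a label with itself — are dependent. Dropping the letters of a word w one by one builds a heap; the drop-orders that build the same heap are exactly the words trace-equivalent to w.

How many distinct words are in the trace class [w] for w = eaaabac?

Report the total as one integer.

#0=e has no predecessor
#1=a depends on [0:e]
#2=a depends on [1:a]
#3=a depends on [2:a]
#4=b has no predecessor
#5=a depends on [3:a]
#6=c depends on [4:b]
sources: [0:e, 4:b]
N(rest) = Σ N(rest − s) over sources s of rest; N(one piece) = 1:
  size 1 → [5]=1  [6]=1
  size 2 → [3,5]=1  [4,6]=1  [5,6]=2
  size 3 → [2,3,5]=1  [3,5,6]=3  [4,5,6]=3
  size 4 → [1,2,3,5]=1  [2,3,5,6]=4  [3,4,5,6]=6
  size 5 → [0,1,2,3,5]=1  [1,2,3,5,6]=5  [2,3,4,5,6]=10
  first=0(e) contributes 15
  first=4(b) contributes 6
|[w]| = 21

21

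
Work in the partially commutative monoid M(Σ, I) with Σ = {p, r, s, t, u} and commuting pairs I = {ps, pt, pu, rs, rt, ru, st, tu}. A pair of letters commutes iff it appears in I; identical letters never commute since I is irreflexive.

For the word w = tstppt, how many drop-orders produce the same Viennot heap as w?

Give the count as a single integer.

#0=t has no predecessor
#1=s has no predecessor
#2=t depends on [0:t]
#3=p has no predecessor
#4=p depends on [3:p]
#5=t depends on [2:t]
sources: [0:t, 1:s, 3:p]
N(rest) = Σ N(rest − s) over sources s of rest; N(one piece) = 1:
  size 1 → [1]=1  [4]=1  [5]=1
  size 2 → [1,4]=2  [1,5]=2  [2,5]=1  [3,4]=1  [4,5]=2
  size 3 → [0,2,5]=1  [1,2,5]=3  [1,3,4]=3  [1,4,5]=6  [2,4,5]=3  [3,4,5]=3
  size 4 → [0,1,2,5]=4  [0,2,4,5]=4  [1,2,4,5]=12  [1,3,4,5]=12  [2,3,4,5]=6
  first=0(t) contributes 30
  first=1(s) contributes 10
  first=3(p) contributes 20
|[w]| = 60

60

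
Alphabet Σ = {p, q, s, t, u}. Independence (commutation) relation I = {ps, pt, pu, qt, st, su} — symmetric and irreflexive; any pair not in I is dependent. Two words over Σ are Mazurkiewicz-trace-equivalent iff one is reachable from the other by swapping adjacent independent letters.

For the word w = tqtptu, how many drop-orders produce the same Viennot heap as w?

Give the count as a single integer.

0(t) covers ∅
1(q) covers ∅
2(t) covers 0:t
3(p) covers 1:q
4(t) covers 2:t
5(u) covers 1:q, 4:t
floor of heap: 0:t, 1:q
completions by unplaced set U, small U first (add the entries for U minus each lowest piece of U):
  |U|=1: {3}:1  {5}:1
  |U|=2: {3,5}:2  {4,5}:1
  |U|=3: {1,3,5}:2  {2,4,5}:1  {3,4,5}:3
  |U|=4: {0,2,4,5}:1  {1,3,4,5}:5  {2,3,4,5}:4
  start at 0(t): 9
  start at 1(q): 5
sum over floor = 14

14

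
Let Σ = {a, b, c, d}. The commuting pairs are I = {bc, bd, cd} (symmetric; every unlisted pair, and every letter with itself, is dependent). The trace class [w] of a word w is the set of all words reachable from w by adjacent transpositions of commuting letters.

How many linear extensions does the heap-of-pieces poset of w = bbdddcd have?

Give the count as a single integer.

drop 0:b onto floor
drop 1:b onto {0:b}
drop 2:d onto floor
drop 3:d onto {2:d}
drop 4:d onto {3:d}
drop 5:c onto floor
drop 6:d onto {4:d}
ground layer = {0:b, 2:d, 5:c}
drop-orders for the pieces not yet dropped (sum over which currently-grounded one goes next):
  1 to go: {1} 1  {5} 1  {6} 1
  2 to go: {0,1} 1  {1,5} 2  {1,6} 2  {4,6} 1  {5,6} 2
  3 to go: {0,1,5} 3  {0,1,6} 3  {1,4,6} 3  {1,5,6} 6  {3,4,6} 1  {4,5,6} 3
  4 to go: {0,1,4,6} 6  {0,1,5,6} 12  {1,3,4,6} 4  {1,4,5,6} 12  {2,3,4,6} 1  {3,4,5,6} 4
  5 to go: {0,1,3,4,6} 10  {0,1,4,5,6} 30  {1,2,3,4,6} 5  {1,3,4,5,6} 20  {2,3,4,5,6} 5
  if 0:b drops first: 30 orders
  if 2:d drops first: 60 orders
  if 5:c drops first: 15 orders
heap linearizations: 105

105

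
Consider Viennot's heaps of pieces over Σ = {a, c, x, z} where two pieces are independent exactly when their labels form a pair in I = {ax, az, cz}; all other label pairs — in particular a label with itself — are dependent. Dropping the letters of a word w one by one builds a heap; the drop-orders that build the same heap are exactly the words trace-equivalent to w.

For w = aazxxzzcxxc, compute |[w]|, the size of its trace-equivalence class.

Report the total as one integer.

#0=a has no predecessor
#1=a depends on [0:a]
#2=z has no predecessor
#3=x depends on [2:z]
#4=x depends on [3:x]
#5=z depends on [4:x]
#6=z depends on [5:z]
#7=c depends on [1:a, 4:x]
#8=x depends on [6:z, 7:c]
#9=x depends on [8:x]
#10=c depends on [9:x]
sources: [0:a, 2:z]
N(rest) = Σ N(rest − s) over sources s of rest; N(one piece) = 1:
  size 1 → [10]=1
  size 2 → [9,10]=1
  size 3 → [8,9,10]=1
  size 4 → [6,8,9,10]=1  [7,8,9,10]=1
  size 5 → [1,7,8,9,10]=1  [5,6,8,9,10]=1  [6,7,8,9,10]=2
  size 6 → [0,1,7,8,9,10]=1  [1,6,7,8,9,10]=3  [5,6,7,8,9,10]=3
  size 7 → [0,1,6,7,8,9,10]=4  [1,5,6,7,8,9,10]=6  [4,5,6,7,8,9,10]=3
  size 8 → [0,1,5,6,7,8,9,10]=10  [1,4,5,6,7,8,9,10]=9  [3,4,5,6,7,8,9,10]=3
  size 9 → [0,1,4,5,6,7,8,9,10]=19  [1,3,4,5,6,7,8,9,10]=12  [2,3,4,5,6,7,8,9,10]=3
  first=0(a) contributes 15
  first=2(z) contributes 31
|[w]| = 46

46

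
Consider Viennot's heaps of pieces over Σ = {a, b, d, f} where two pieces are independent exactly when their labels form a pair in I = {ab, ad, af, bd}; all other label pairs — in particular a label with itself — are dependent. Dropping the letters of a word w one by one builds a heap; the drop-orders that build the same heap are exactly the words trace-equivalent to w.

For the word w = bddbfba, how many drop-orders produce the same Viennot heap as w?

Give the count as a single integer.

42

0(b) covers ∅
1(d) covers ∅
2(d) covers 1:d
3(b) covers 0:b
4(f) covers 2:d, 3:b
5(b) covers 4:f
6(a) covers ∅
floor of heap: 0:b, 1:d, 6:a
completions by unplaced set U, small U first (add the entries for U minus each lowest piece of U):
  |U|=1: {5}:1  {6}:1
  |U|=2: {4,5}:1  {5,6}:2
  |U|=3: {2,4,5}:1  {3,4,5}:1  {4,5,6}:3
  |U|=4: {0,3,4,5}:1  {1,2,4,5}:1  {2,3,4,5}:2  {2,4,5,6}:4  {3,4,5,6}:4
  |U|=5: {0,2,3,4,5}:3  {0,3,4,5,6}:5  {1,2,3,4,5}:3  {1,2,4,5,6}:5  {2,3,4,5,6}:10
  start at 0(b): 18
  start at 1(d): 18
  start at 6(a): 6
sum over floor = 42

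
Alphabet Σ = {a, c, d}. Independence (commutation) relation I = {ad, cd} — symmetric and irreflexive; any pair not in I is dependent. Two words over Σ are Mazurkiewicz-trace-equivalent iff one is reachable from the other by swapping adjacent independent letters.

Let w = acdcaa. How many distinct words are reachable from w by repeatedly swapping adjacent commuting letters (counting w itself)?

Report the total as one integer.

6

drop 0:a onto floor
drop 1:c onto {0:a}
drop 2:d onto floor
drop 3:c onto {1:c}
drop 4:a onto {3:c}
drop 5:a onto {4:a}
ground layer = {0:a, 2:d}
drop-orders for the pieces not yet dropped (sum over which currently-grounded one goes next):
  1 to go: {2} 1  {5} 1
  2 to go: {2,5} 2  {4,5} 1
  3 to go: {2,4,5} 3  {3,4,5} 1
  4 to go: {1,3,4,5} 1  {2,3,4,5} 4
  if 0:a drops first: 5 orders
  if 2:d drops first: 1 orders
heap linearizations: 6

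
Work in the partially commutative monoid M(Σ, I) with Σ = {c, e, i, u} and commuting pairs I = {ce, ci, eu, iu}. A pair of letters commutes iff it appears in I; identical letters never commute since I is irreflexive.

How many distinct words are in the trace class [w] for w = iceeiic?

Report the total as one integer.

piece 0:i — minimal
piece 1:c — minimal
piece 2:e rests on {0:i}
piece 3:e rests on {2:e}
piece 4:i rests on {3:e}
piece 5:i rests on {4:i}
piece 6:c rests on {1:c}
minimal pieces: {0:i, 1:c}
ways to finish when only these pieces remain (= sum over removing one remaining piece with nothing left below it):
  1 left: {5}→1  {6}→1
  2 left: {1,6}→1  {4,5}→1  {5,6}→2
  3 left: {1,5,6}→3  {3,4,5}→1  {4,5,6}→3
  4 left: {1,4,5,6}→6  {2,3,4,5}→1  {3,4,5,6}→4
  5 left: {0,2,3,4,5}→1  {1,3,4,5,6}→10  {2,3,4,5,6}→5
  placing 0:i first → 15 extensions
  placing 1:c first → 6 extensions
total linear extensions = 21

21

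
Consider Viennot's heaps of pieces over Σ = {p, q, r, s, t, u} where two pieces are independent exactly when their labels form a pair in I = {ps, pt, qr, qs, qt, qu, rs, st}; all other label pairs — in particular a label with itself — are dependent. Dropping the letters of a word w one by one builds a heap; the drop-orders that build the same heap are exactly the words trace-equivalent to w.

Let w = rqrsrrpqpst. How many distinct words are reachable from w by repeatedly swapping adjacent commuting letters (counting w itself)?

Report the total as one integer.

1155

#0=r has no predecessor
#1=q has no predecessor
#2=r depends on [0:r]
#3=s has no predecessor
#4=r depends on [2:r]
#5=r depends on [4:r]
#6=p depends on [1:q, 5:r]
#7=q depends on [6:p]
#8=p depends on [7:q]
#9=s depends on [3:s]
#10=t depends on [5:r]
sources: [0:r, 1:q, 3:s]
N(rest) = Σ N(rest − s) over sources s of rest; N(one piece) = 1:
  size 1 → [8]=1  [9]=1  [10]=1
  size 2 → [3,9]=1  [7,8]=1  [8,9]=2  [8,10]=2  [9,10]=2
  size 3 → [3,8,9]=3  [3,9,10]=3  [6,7,8]=1  [7,8,9]=3  [7,8,10]=3  [8,9,10]=6
  size 4 → [1,6,7,8]=1  [3,7,8,9]=6  [3,8,9,10]=12  [6,7,8,9]=4  [6,7,8,10]=4  [7,8,9,10]=12
  size 5 → [1,6,7,8,9]=5  [1,6,7,8,10]=5  [3,6,7,8,9]=10  [3,7,8,9,10]=30  [5,6,7,8,10]=4  [6,7,8,9,10]=20
  size 6 → [1,3,6,7,8,9]=15  [1,5,6,7,8,10]=9  [1,6,7,8,9,10]=30  [3,6,7,8,9,10]=60  [4,5,6,7,8,10]=4  [5,6,7,8,9,10]=24
  size 7 → [1,3,6,7,8,9,10]=105  [1,4,5,6,7,8,10]=13  [1,5,6,7,8,9,10]=63  [2,4,5,6,7,8,10]=4  [3,5,6,7,8,9,10]=84  [4,5,6,7,8,9,10]=28
  size 8 → [0,2,4,5,6,7,8,10]=4  [1,2,4,5,6,7,8,10]=17  [1,3,5,6,7,8,9,10]=252  [1,4,5,6,7,8,9,10]=104  [2,4,5,6,7,8,9,10]=32  [3,4,5,6,7,8,9,10]=112
  size 9 → [0,1,2,4,5,6,7,8,10]=21  [0,2,4,5,6,7,8,9,10]=36  [1,2,4,5,6,7,8,9,10]=153  [1,3,4,5,6,7,8,9,10]=468  [2,3,4,5,6,7,8,9,10]=144
  first=0(r) contributes 765
  first=1(q) contributes 180
  first=3(s) contributes 210
|[w]| = 1155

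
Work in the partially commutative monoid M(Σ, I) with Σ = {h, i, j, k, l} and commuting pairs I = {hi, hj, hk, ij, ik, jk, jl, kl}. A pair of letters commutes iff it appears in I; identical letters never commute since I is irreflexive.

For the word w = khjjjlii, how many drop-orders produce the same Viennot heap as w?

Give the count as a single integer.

280

0(k) covers ∅
1(h) covers ∅
2(j) covers ∅
3(j) covers 2:j
4(j) covers 3:j
5(l) covers 1:h
6(i) covers 5:l
7(i) covers 6:i
floor of heap: 0:k, 1:h, 2:j
completions by unplaced set U, small U first (add the entries for U minus each lowest piece of U):
  |U|=1: {0}:1  {4}:1  {7}:1
  |U|=2: {0,4}:2  {0,7}:2  {3,4}:1  {4,7}:2  {6,7}:1
  |U|=3: {0,3,4}:3  {0,4,7}:6  {0,6,7}:3  {2,3,4}:1  {3,4,7}:3  {4,6,7}:3  {5,6,7}:1
  |U|=4: {0,2,3,4}:4  {0,3,4,7}:12  {0,4,6,7}:12  {0,5,6,7}:4  {1,5,6,7}:1  {2,3,4,7}:4  {3,4,6,7}:6  {4,5,6,7}:4
  |U|=5: {0,1,5,6,7}:5  {0,2,3,4,7}:20  {0,3,4,6,7}:30  {0,4,5,6,7}:20  {1,4,5,6,7}:5  {2,3,4,6,7}:10  {3,4,5,6,7}:10
  |U|=6: {0,1,4,5,6,7}:30  {0,2,3,4,6,7}:60  {0,3,4,5,6,7}:60  {1,3,4,5,6,7}:15  {2,3,4,5,6,7}:20
  start at 0(k): 35
  start at 1(h): 140
  start at 2(j): 105
sum over floor = 280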